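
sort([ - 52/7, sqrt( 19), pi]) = [ - 52/7,pi, sqrt( 19)]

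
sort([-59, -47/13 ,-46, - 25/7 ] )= [-59, - 46, - 47/13,-25/7]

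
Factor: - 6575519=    - 149^1 * 44131^1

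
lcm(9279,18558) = 18558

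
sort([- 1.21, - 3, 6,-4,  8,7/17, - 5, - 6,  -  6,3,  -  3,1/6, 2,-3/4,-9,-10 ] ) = [ - 10, - 9,  -  6, - 6, - 5, - 4,-3, - 3, - 1.21, - 3/4,1/6,7/17, 2,3, 6,8 ]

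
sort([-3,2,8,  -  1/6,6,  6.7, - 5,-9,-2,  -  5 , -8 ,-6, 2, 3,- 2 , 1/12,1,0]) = [-9,-8, - 6,-5,-5 ,- 3, -2, - 2, -1/6, 0 , 1/12, 1, 2, 2, 3,6 , 6.7, 8 ]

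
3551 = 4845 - 1294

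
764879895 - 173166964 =591712931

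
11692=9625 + 2067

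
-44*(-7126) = 313544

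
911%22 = 9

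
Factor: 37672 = 2^3 * 17^1*277^1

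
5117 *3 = 15351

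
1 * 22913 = 22913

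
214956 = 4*53739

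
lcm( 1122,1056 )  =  17952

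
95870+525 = 96395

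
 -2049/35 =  - 2049/35  =  - 58.54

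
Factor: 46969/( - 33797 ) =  - 13^1 * 3613^1*33797^ ( - 1) 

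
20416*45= 918720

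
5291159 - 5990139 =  - 698980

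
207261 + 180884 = 388145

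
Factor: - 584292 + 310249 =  - 7^1 * 11^1*3559^1 = - 274043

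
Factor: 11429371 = 11429371^1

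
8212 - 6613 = 1599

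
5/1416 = 5/1416= 0.00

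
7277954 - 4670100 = 2607854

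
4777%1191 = 13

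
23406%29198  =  23406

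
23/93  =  23/93  =  0.25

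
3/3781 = 3/3781 = 0.00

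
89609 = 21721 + 67888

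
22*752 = 16544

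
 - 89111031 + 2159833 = - 86951198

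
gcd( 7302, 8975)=1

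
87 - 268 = - 181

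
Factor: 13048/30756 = 2^1 * 3^( - 1)*7^1*11^(- 1) = 14/33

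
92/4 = 23 = 23.00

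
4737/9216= 1579/3072 = 0.51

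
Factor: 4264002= 2^1 * 3^4*26321^1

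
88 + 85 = 173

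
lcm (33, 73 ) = 2409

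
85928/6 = 42964/3 =14321.33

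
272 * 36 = 9792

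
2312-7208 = -4896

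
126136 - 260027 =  - 133891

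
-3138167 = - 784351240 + 781213073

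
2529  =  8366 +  - 5837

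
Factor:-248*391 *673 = -2^3*17^1*23^1*31^1 *673^1 = - 65259464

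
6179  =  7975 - 1796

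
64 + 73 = 137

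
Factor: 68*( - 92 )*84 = -525504 = - 2^6 * 3^1*7^1*17^1*23^1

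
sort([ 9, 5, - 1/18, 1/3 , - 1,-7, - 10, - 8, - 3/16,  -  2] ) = [-10,- 8, - 7, - 2, - 1, - 3/16, - 1/18,1/3 , 5,  9]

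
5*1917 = 9585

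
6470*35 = 226450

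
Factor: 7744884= 2^2*3^1 * 7^1*137^1*673^1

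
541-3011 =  - 2470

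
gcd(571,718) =1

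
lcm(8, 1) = 8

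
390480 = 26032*15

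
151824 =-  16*(-9489 ) 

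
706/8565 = 706/8565 = 0.08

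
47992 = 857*56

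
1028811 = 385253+643558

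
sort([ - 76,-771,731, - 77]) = [-771, - 77, - 76, 731]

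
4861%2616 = 2245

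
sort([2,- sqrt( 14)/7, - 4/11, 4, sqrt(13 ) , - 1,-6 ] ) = [ - 6, - 1, - sqrt(14)/7, - 4/11, 2,sqrt(13 ),4] 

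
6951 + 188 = 7139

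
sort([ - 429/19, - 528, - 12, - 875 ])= [ - 875, - 528, - 429/19 , - 12]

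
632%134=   96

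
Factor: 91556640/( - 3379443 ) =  - 30518880/1126481= - 2^5*3^1*5^1 * 7^1 * 31^1*293^1*977^(  -  1) * 1153^(  -  1 ) 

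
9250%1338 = 1222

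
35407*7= 247849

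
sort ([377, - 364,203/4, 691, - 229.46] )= [  -  364,-229.46, 203/4, 377,691]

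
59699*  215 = 12835285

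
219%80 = 59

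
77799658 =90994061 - 13194403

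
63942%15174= 3246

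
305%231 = 74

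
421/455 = 421/455 = 0.93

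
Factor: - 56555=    - 5^1*11311^1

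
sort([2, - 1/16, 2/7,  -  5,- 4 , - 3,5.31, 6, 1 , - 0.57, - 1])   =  [ - 5, - 4, - 3, - 1,-0.57, - 1/16 , 2/7,1,2, 5.31 , 6 ]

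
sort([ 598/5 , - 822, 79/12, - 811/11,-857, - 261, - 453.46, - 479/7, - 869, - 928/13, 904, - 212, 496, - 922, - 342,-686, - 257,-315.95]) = [ - 922,- 869, - 857, - 822, - 686, - 453.46,-342, - 315.95,-261,-257, - 212 ,-811/11,-928/13,  -  479/7,79/12, 598/5,496 , 904]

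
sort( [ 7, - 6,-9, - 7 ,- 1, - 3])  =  [ - 9,- 7, - 6, - 3,-1,7]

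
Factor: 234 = 2^1 * 3^2*13^1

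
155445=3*51815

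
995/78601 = 995/78601  =  0.01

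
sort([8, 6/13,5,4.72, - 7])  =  [ - 7 , 6/13 , 4.72 , 5, 8]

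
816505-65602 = 750903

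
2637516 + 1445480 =4082996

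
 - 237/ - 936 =79/312 = 0.25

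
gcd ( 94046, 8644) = 2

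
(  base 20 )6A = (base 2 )10000010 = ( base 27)4m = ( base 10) 130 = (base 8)202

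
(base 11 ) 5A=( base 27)2B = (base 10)65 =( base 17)3E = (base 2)1000001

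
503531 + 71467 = 574998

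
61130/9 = 6792 + 2/9 = 6792.22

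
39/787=39/787 = 0.05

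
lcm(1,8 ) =8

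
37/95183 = 37/95183 = 0.00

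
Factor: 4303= 13^1*331^1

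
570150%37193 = 12255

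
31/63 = 31/63 = 0.49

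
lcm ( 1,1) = 1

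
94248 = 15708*6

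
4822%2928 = 1894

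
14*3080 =43120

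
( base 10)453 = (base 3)121210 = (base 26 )HB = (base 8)705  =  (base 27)gl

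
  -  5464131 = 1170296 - 6634427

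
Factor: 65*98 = 2^1*5^1*7^2*13^1 = 6370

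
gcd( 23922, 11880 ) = 54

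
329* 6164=2027956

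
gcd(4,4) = 4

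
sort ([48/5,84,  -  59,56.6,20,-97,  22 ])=[ - 97, - 59,48/5, 20, 22 , 56.6,84 ] 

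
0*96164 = 0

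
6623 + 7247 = 13870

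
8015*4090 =32781350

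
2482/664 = 3 + 245/332 = 3.74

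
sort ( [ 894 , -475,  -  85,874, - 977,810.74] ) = [ - 977, - 475,-85,810.74,874 , 894 ]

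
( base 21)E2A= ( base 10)6226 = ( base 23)BHG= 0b1100001010010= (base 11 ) 4750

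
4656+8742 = 13398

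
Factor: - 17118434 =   -  2^1*47^1 * 182111^1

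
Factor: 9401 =7^1*17^1 * 79^1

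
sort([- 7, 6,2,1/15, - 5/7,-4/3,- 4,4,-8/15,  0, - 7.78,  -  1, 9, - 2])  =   [  -  7.78,-7,-4, - 2,  -  4/3, - 1,  -  5/7, - 8/15,  0,  1/15,  2,4 , 6 , 9] 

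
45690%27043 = 18647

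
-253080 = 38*(-6660 )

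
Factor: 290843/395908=2^ ( - 2 )*7^1  *  29^( - 1)*3413^( - 1)*41549^1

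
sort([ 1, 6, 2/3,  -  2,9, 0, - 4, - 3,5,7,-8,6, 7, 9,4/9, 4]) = [ - 8, -4, - 3, - 2, 0, 4/9,2/3, 1, 4, 5 , 6,6, 7, 7,9,  9] 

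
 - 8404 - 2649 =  - 11053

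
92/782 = 2/17 = 0.12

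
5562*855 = 4755510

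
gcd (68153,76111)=1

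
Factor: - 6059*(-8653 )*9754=511387852358 = 2^1*17^1*73^1*83^1*509^1*4877^1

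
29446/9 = 3271 + 7/9 = 3271.78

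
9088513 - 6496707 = 2591806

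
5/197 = 5/197=0.03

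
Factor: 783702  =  2^1 *3^3*23^1*631^1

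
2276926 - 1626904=650022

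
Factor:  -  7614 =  - 2^1*3^4*47^1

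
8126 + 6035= 14161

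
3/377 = 3/377 = 0.01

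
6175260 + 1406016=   7581276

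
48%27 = 21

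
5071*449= 2276879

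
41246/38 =1085 + 8/19 = 1085.42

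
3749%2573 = 1176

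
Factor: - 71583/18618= - 223/58 = - 2^ (-1)*29^( - 1 )*223^1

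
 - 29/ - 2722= 29/2722 = 0.01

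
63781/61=63781/61 = 1045.59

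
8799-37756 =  - 28957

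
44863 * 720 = 32301360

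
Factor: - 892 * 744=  - 2^5 * 3^1*31^1 * 223^1 = - 663648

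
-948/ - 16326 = 158/2721 = 0.06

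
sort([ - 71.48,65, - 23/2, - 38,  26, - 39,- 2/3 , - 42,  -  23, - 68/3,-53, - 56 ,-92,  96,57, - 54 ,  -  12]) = [-92 ,- 71.48 , - 56,-54, - 53,-42,-39, - 38, - 23,-68/3 ,-12, - 23/2,-2/3, 26,57, 65 , 96]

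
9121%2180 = 401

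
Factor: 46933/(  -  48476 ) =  - 2^(  -  2) *12119^( - 1)*46933^1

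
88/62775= 88/62775  =  0.00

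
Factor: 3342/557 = 6 = 2^1 * 3^1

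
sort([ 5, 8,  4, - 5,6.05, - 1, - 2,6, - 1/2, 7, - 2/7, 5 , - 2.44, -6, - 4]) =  [ - 6, - 5,-4,  -  2.44, - 2,-1, - 1/2, - 2/7, 4 , 5, 5, 6,6.05, 7,8 ] 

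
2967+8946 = 11913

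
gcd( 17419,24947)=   1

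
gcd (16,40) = 8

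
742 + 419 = 1161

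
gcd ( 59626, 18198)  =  2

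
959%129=56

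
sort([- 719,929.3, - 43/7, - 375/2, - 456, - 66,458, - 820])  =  [ - 820, - 719, - 456, - 375/2, - 66, - 43/7,458,929.3]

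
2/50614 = 1/25307 = 0.00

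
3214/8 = 401+3/4 = 401.75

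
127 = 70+57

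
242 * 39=9438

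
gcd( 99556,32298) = 2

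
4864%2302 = 260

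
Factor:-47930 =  - 2^1*5^1*4793^1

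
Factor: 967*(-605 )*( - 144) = 2^4*3^2*5^1*11^2*967^1 = 84245040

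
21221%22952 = 21221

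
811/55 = 811/55 = 14.75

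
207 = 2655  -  2448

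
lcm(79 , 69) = 5451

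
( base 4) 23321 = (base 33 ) n2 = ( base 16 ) 2F9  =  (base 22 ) 1CD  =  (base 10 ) 761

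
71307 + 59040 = 130347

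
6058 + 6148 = 12206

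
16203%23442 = 16203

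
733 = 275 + 458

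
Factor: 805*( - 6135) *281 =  - 1387767675=-3^1*5^2*7^1*23^1*281^1*409^1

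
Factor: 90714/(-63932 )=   -  2^(-1)*3^1 * 11^(-1)*13^1*1163^1*1453^( - 1) = -45357/31966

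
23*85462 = 1965626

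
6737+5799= 12536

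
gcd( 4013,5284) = 1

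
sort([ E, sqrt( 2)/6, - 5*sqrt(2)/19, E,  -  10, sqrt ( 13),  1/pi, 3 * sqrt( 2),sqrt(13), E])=[  -  10, - 5*sqrt(2)/19 , sqrt( 2 ) /6 , 1/pi, E, E,E , sqrt (13), sqrt( 13 ),3* sqrt(2) ]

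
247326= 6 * 41221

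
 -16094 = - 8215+  -  7879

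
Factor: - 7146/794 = - 9= - 3^2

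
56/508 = 14/127 = 0.11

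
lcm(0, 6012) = 0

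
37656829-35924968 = 1731861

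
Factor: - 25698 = -2^1 *3^1*4283^1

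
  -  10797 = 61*( - 177 )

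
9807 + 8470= 18277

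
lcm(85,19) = 1615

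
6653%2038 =539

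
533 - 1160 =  - 627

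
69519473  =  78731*883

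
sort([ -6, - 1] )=[  -  6, - 1]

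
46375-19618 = 26757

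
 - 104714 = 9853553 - 9958267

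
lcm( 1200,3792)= 94800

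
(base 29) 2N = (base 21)3I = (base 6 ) 213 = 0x51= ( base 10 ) 81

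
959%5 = 4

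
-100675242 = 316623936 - 417299178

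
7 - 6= 1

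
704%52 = 28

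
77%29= 19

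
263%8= 7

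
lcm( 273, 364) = 1092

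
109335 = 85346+23989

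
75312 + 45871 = 121183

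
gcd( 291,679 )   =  97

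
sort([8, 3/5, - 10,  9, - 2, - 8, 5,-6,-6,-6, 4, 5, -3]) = [ - 10, - 8, - 6,-6,- 6,-3, - 2, 3/5, 4,  5, 5, 8, 9]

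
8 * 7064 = 56512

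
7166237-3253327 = 3912910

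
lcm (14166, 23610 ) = 70830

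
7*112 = 784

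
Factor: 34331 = 11^1*3121^1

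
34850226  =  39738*877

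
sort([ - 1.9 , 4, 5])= [ - 1.9,  4,5 ]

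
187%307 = 187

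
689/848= 13/16 = 0.81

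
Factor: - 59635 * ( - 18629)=5^1* 13^1*1433^1*11927^1 = 1110940415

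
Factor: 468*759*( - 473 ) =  - 2^2*3^3*11^2*13^1*23^1 * 43^1 = -  168015276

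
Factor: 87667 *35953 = 29^1 * 157^1*229^1 * 3023^1 = 3151891651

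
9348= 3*3116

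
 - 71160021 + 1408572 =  - 69751449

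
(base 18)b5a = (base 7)13453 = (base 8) 7120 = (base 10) 3664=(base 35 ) 2YO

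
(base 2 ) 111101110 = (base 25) jj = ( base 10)494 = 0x1EE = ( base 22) 10a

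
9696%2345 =316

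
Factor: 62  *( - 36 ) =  - 2232 = - 2^3*3^2 * 31^1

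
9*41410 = 372690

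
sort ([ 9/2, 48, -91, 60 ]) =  [ - 91,9/2,  48,60 ]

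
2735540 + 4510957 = 7246497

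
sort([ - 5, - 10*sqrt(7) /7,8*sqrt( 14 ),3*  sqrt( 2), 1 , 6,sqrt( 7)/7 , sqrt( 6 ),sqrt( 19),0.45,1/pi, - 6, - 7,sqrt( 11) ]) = [-7, - 6,-5,-10*sqrt( 7 )/7,1/pi,sqrt( 7) /7, 0.45, 1, sqrt(6 ), sqrt( 11), 3*sqrt( 2),sqrt( 19), 6, 8*sqrt( 14)]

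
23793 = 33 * 721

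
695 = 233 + 462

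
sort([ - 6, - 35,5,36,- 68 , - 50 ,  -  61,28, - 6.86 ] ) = [- 68  , - 61, - 50, - 35, - 6.86, - 6,5,28,36] 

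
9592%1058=70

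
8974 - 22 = 8952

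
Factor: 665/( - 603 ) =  - 3^( - 2)*5^1*7^1*19^1*67^( - 1 ) 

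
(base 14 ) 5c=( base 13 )64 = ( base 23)3d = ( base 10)82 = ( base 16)52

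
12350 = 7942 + 4408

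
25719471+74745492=100464963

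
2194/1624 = 1+285/812=1.35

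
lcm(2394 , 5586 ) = 16758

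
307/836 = 307/836  =  0.37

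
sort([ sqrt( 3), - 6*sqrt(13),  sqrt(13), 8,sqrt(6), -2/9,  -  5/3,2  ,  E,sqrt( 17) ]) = [ - 6*sqrt(13),  -  5/3, - 2/9,sqrt(3), 2,sqrt(6), E,sqrt(13),sqrt(17),8]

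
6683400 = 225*29704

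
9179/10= 9179/10 = 917.90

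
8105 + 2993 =11098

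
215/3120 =43/624=0.07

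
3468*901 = 3124668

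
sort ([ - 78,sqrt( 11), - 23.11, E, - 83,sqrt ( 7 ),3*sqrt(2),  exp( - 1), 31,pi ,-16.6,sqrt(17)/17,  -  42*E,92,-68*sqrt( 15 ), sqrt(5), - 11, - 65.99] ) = [ - 68*sqrt ( 15), - 42  *E, - 83, - 78, - 65.99, - 23.11, - 16.6,-11,  sqrt(17)/17, exp( - 1), sqrt( 5 ),sqrt ( 7) , E, pi,sqrt(11), 3 * sqrt(2),31, 92 ]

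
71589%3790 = 3369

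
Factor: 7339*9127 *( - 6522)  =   - 2^1*3^1*41^1*179^1*1087^1*9127^1= - 436863471666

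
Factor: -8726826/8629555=  -  2^1*3^1*5^( - 1)*11^ ( - 1 )*389^1 * 3739^1*156901^( - 1) 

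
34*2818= 95812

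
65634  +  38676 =104310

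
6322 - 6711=-389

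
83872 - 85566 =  -1694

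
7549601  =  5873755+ 1675846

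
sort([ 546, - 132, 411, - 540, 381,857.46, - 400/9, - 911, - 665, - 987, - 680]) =[-987, - 911,-680 , - 665, - 540, - 132, - 400/9, 381,411,  546,857.46 ] 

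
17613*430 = 7573590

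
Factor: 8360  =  2^3*5^1*11^1*19^1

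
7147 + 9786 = 16933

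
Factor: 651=3^1  *  7^1 * 31^1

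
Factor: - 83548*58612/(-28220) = 1224228844/7055 = 2^2* 5^ (-1)*17^( - 1)  *83^(-1 ) * 14653^1* 20887^1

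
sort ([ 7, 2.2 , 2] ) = [ 2, 2.2,  7]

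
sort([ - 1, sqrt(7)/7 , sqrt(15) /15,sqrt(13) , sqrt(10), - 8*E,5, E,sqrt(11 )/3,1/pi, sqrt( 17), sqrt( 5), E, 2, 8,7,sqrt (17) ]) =[ - 8*E, - 1, sqrt( 15) /15,1/pi,sqrt(7 ) /7, sqrt(11)/3,2,sqrt (5 ), E, E,sqrt(10 ) , sqrt(13), sqrt(17), sqrt(17 ),5, 7, 8 ]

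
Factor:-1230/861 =-2^1*5^1 * 7^(-1) = - 10/7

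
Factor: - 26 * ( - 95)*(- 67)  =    -  165490 = - 2^1*5^1*13^1*19^1*67^1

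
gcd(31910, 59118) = 2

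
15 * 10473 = 157095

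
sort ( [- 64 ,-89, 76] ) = [ - 89,  -  64,76]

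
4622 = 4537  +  85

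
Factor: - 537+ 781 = 2^2*61^1 = 244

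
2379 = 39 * 61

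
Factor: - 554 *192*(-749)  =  79669632 = 2^7*3^1*7^1*107^1*277^1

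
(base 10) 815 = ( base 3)1010012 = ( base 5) 11230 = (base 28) 113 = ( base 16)32F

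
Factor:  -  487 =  - 487^1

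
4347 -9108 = - 4761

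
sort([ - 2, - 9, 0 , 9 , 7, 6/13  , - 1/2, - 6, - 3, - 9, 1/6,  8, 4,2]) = [ - 9, - 9,-6 , -3, - 2, - 1/2, 0,1/6,6/13, 2,4, 7, 8,9]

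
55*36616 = 2013880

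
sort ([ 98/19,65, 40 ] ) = [98/19,40,65] 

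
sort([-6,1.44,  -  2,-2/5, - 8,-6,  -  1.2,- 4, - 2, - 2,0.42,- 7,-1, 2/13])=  [ - 8, - 7, - 6, - 6, - 4, - 2, - 2, - 2,  -  1.2, - 1,  -  2/5,2/13, 0.42,1.44]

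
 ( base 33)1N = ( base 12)48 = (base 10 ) 56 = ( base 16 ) 38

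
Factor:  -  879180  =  -2^2*3^1 * 5^1*14653^1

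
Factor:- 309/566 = -2^( - 1)*3^1*103^1*283^ (-1 ) 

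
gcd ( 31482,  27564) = 6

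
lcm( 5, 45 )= 45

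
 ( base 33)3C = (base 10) 111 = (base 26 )47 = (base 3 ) 11010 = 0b1101111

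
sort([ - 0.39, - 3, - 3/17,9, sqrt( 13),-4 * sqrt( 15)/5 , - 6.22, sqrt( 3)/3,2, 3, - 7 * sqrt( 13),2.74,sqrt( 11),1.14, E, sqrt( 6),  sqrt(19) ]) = [ - 7*sqrt( 13), - 6.22,-4 *sqrt ( 15)/5, - 3 , - 0.39,-3/17, sqrt( 3 ) /3,1.14,2, sqrt(6), E, 2.74,3, sqrt( 11), sqrt( 13) , sqrt( 19),9 ]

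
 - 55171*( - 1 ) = 55171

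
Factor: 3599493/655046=2^( - 1)*3^1 * 7^ ( - 1)*19^1*71^ ( - 1 )*659^(-1 ) * 63149^1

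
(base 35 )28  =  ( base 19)42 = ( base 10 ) 78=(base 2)1001110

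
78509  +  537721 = 616230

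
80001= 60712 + 19289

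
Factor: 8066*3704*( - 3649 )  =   - 109019217136 = -  2^4*37^1 *41^1*89^1*109^1*463^1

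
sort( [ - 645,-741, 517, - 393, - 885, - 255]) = [-885, - 741, - 645,-393, -255, 517] 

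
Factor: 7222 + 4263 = 11485 = 5^1*2297^1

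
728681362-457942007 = 270739355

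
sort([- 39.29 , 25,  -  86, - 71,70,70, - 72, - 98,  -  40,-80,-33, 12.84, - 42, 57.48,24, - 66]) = [ - 98, - 86, - 80, -72, - 71, - 66,  -  42, - 40, - 39.29, - 33,12.84,24 , 25, 57.48,70, 70 ]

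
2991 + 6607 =9598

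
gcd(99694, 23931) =1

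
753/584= 1 + 169/584 = 1.29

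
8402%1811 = 1158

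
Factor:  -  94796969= -29^1*3268861^1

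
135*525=70875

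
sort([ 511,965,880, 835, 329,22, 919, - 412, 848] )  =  [ - 412,22,329, 511,835,848, 880, 919,  965]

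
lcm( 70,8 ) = 280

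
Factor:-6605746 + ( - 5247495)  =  -11853241^1 =-11853241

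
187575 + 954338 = 1141913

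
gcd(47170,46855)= 5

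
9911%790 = 431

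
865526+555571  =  1421097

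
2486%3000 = 2486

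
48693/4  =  12173 + 1/4 = 12173.25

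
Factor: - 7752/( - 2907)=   8/3 = 2^3*3^ (-1) 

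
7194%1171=168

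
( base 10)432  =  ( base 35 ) CC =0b110110000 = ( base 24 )i0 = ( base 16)1b0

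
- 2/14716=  - 1/7358 = -0.00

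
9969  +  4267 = 14236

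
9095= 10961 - 1866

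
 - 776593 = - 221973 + -554620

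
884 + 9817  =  10701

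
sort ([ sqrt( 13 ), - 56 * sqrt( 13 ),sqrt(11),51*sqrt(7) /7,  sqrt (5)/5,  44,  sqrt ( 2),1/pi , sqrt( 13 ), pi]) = [-56*sqrt(13 ), 1/pi, sqrt( 5 ) /5,sqrt( 2),pi,sqrt( 11), sqrt (13),sqrt( 13),51  *sqrt( 7) /7,44]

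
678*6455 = 4376490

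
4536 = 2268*2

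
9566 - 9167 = 399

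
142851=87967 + 54884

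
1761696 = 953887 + 807809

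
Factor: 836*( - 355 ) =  - 296780 = - 2^2 * 5^1 *11^1*19^1*71^1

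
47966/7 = 47966/7=6852.29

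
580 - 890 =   -  310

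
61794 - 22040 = 39754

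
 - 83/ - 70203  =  83/70203 = 0.00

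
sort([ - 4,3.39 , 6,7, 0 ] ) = [-4 , 0,3.39, 6,  7]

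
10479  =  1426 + 9053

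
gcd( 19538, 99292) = 2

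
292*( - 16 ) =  - 4672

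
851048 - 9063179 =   -  8212131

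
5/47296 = 5/47296 = 0.00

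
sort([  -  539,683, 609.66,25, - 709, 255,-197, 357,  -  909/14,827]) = [  -  709 , - 539, - 197, - 909/14, 25, 255, 357, 609.66, 683,827 ] 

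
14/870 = 7/435 = 0.02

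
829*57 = 47253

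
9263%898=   283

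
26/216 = 13/108 =0.12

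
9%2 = 1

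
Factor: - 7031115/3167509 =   -  3^2 * 5^1*  7^1*13^1*17^1 * 19^( - 1 )*43^( - 1 )*101^1*3877^( - 1 )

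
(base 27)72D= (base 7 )21034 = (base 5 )131140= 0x1432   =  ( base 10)5170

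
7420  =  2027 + 5393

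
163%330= 163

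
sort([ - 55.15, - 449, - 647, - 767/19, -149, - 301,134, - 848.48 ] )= [ - 848.48,  -  647,-449,-301, - 149, - 55.15,  -  767/19,134 ] 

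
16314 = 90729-74415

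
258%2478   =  258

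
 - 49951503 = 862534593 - 912486096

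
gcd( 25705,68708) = 1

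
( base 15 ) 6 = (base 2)110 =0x6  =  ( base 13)6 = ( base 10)6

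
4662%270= 72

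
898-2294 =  - 1396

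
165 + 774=939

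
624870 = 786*795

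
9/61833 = 3/20611 = 0.00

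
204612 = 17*12036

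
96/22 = 4 + 4/11 = 4.36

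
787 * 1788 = 1407156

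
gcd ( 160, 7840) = 160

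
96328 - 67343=28985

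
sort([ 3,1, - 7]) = [ - 7, 1, 3 ]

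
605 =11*55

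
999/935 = 1 + 64/935 =1.07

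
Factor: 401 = 401^1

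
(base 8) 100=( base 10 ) 64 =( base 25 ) 2E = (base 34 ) 1u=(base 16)40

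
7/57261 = 7/57261 =0.00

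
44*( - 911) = -40084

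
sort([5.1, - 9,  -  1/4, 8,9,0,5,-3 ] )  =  [ - 9 , - 3, - 1/4 , 0, 5,5.1,8,9] 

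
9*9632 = 86688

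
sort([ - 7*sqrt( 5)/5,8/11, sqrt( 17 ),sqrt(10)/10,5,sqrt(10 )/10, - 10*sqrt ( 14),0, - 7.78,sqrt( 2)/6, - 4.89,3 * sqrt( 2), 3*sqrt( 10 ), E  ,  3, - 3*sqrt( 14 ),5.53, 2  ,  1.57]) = [ - 10*sqrt( 14 ), - 3*sqrt( 14 ) ,-7.78, - 4.89,  -  7*sqrt( 5)/5, 0,sqrt( 2)/6, sqrt(10 )/10,sqrt( 10 )/10,8/11,1.57, 2, E, 3, sqrt ( 17), 3 * sqrt( 2), 5, 5.53,3*sqrt( 10 ) ] 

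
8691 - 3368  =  5323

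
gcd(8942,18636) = 2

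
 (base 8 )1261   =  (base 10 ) 689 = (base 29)nm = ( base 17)269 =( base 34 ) k9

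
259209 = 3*86403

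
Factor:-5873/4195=-7/5 = - 5^( - 1)* 7^1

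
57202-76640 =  -19438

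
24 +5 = 29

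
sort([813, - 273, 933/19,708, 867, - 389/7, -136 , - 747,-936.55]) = [-936.55, - 747, - 273,- 136 , - 389/7,  933/19,708,  813,867] 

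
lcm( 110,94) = 5170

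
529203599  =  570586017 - 41382418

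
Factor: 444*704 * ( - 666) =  - 208175616 = -2^9*3^3*11^1*37^2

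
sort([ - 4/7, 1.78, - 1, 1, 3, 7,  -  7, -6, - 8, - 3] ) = [ -8, - 7,  -  6 , - 3,  -  1,  -  4/7, 1,1.78, 3,7]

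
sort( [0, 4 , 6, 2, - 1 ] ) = [ - 1,0,2,  4, 6 ] 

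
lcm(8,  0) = 0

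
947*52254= 49484538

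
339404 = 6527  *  52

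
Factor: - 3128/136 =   -  23^1 = - 23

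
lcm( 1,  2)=2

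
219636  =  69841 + 149795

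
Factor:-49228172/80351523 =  - 7032596/11478789 = -2^2*3^(-2)*7^(  -  2 )*26029^( - 1)*1758149^1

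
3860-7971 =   -  4111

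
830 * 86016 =71393280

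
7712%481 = 16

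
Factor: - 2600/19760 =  - 2^( - 1)*5^1*19^( - 1) = - 5/38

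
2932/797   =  2932/797 = 3.68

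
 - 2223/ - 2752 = 2223/2752 = 0.81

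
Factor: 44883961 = 17^1* 239^1*11047^1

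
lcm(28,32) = 224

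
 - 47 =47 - 94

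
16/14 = 8/7 = 1.14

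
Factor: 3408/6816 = 1/2 = 2^ ( -1) 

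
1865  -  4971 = -3106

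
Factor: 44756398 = 2^1*4441^1*5039^1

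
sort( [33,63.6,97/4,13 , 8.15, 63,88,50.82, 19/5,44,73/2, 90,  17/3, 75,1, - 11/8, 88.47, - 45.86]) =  [ - 45.86, - 11/8, 1, 19/5 , 17/3,  8.15, 13,97/4,33, 73/2, 44, 50.82, 63, 63.6,  75, 88, 88.47, 90] 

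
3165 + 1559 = 4724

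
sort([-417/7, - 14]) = [  -  417/7, - 14 ] 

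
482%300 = 182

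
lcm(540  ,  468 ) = 7020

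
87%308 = 87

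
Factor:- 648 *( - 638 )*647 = 2^4*3^4*11^1*29^1*647^1 = 267485328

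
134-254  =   - 120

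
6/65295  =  2/21765 = 0.00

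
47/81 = 47/81 =0.58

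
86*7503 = 645258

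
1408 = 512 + 896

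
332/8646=166/4323 = 0.04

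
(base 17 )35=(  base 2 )111000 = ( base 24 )28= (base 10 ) 56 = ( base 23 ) 2A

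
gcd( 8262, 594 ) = 54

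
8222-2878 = 5344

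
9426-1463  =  7963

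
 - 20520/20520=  - 1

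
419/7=419/7 =59.86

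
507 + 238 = 745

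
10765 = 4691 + 6074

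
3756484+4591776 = 8348260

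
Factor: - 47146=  - 2^1  *11^1 *2143^1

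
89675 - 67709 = 21966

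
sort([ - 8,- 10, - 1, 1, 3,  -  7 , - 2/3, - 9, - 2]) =[ - 10, - 9  , - 8 , - 7, - 2, - 1, - 2/3 , 1 , 3]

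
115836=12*9653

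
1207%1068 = 139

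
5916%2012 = 1892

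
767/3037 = 767/3037 = 0.25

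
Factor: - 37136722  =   - 2^1  *7^1*2652623^1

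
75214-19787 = 55427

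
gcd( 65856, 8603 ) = 7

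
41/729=41/729 = 0.06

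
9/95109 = 3/31703 = 0.00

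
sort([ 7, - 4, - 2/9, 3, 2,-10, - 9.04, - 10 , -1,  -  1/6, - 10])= [ - 10,  -  10 , -10, - 9.04, - 4, -1, - 2/9, - 1/6, 2,3, 7]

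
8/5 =8/5 = 1.60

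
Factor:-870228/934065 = - 2^2 * 3^( - 1 )*5^( - 1)*11^( - 1)*17^( - 1 )*23^1 * 37^(-1)*1051^1 = - 96692/103785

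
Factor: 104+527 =631^1  =  631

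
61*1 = 61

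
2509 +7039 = 9548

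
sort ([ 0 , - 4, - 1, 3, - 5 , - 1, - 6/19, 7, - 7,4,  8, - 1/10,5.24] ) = [ - 7, - 5, - 4, - 1, - 1, - 6/19, - 1/10  ,  0,3,4, 5.24,7,8]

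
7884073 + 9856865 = 17740938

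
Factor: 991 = 991^1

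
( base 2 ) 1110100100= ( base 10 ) 932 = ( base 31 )u2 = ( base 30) 112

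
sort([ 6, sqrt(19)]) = [sqrt( 19),6] 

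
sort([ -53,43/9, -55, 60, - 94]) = [-94, - 55, - 53,43/9, 60 ] 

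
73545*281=20666145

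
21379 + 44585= 65964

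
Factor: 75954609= 3^2 * 19^1*444179^1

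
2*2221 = 4442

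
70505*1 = 70505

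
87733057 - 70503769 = 17229288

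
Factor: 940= 2^2 * 5^1*47^1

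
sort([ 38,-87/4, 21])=[ - 87/4, 21,38]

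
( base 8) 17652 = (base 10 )8106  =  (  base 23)F7A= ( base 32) 7ta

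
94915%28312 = 9979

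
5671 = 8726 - 3055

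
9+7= 16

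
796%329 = 138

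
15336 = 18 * 852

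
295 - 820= - 525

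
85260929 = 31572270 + 53688659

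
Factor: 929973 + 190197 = 1120170 = 2^1*3^1*5^1*37339^1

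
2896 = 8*362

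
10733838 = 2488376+8245462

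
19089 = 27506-8417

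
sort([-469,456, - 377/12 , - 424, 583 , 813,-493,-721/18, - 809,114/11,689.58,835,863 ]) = [ - 809, - 493, - 469, - 424,- 721/18,  -  377/12, 114/11,456,583,689.58,813,835,863 ] 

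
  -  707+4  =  -703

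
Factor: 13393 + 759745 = 773138=2^1*386569^1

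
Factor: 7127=7127^1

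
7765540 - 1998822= 5766718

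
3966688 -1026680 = 2940008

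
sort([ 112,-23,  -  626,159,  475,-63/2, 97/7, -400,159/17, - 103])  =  [ - 626, - 400, -103, - 63/2 , - 23,  159/17, 97/7,112,  159,  475] 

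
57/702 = 19/234= 0.08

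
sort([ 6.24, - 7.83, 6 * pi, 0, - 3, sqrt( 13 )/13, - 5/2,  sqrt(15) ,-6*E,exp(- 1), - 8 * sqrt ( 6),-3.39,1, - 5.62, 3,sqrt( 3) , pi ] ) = [-8*sqrt(6),  -  6 * E, - 7.83,-5.62,-3.39, - 3,-5/2,  0, sqrt ( 13)/13, exp(-1), 1,sqrt(3), 3, pi, sqrt(15), 6.24, 6*pi] 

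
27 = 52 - 25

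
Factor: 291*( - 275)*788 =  - 2^2*3^1*5^2*11^1*97^1*197^1 = -63059700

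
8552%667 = 548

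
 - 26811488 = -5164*5192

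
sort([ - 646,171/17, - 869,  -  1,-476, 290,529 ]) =[ - 869,-646,-476, - 1,  171/17,  290 , 529] 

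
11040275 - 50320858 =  - 39280583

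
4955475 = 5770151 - 814676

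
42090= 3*14030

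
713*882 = 628866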